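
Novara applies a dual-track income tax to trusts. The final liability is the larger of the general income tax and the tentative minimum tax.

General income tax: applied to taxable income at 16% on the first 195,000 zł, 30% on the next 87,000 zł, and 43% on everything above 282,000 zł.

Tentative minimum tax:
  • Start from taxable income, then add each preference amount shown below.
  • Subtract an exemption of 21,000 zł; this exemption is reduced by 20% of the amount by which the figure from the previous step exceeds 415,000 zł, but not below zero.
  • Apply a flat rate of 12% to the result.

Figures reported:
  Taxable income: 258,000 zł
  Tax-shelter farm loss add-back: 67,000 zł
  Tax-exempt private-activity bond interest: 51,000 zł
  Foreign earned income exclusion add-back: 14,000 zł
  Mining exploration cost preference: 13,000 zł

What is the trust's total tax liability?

50,100 zł

Tentative minimum tax:
  Adjusted income: 258,000 zł + 67,000 zł + 51,000 zł + 14,000 zł + 13,000 zł = 403,000 zł
  Exemption: 403,000 zł ≤ 415,000 zł, so full 21,000 zł applies
  Base: 403,000 zł − 21,000 zł = 382,000 zł
  382,000 zł × 12% = 45,840 zł

General income tax:
  195,000 zł × 16% = 31,200 zł
  63,000 zł × 30% = 18,900 zł
  → 50,100 zł

50,100 zł > 45,840 zł, so the general income tax governs.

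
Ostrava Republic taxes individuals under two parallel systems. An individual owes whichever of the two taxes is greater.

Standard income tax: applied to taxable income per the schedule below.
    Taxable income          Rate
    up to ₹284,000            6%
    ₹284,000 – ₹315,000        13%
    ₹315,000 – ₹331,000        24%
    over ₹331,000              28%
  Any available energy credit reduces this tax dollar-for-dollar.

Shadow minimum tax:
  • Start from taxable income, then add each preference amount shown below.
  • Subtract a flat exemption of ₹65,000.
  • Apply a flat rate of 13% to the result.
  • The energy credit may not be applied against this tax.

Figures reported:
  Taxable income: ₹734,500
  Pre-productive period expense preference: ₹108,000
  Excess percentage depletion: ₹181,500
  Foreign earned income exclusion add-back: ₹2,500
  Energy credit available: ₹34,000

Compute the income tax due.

₹124,995

Shadow minimum tax:
  Adjusted income: ₹734,500 + ₹108,000 + ₹181,500 + ₹2,500 = ₹1,026,500
  Less exemption ₹65,000 → base ₹961,500
  ₹961,500 × 13% = ₹124,995

Standard income tax:
  ₹284,000 × 6% = ₹17,040
  ₹31,000 × 13% = ₹4,030
  ₹16,000 × 24% = ₹3,840
  ₹403,500 × 28% = ₹112,980
  → ₹137,890
  Less energy credit ₹34,000 → ₹103,890

₹124,995 > ₹103,890, so the shadow minimum tax is the binding amount.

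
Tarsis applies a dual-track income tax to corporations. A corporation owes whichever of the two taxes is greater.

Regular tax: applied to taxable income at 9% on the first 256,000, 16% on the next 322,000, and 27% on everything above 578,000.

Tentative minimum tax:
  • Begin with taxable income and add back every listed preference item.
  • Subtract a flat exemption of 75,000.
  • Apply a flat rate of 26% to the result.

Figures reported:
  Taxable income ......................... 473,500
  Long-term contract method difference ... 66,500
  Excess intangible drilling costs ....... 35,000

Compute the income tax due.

130,000

Tentative minimum tax:
  Adjusted income: 473,500 + 66,500 + 35,000 = 575,000
  Less exemption 75,000 → base 500,000
  500,000 × 26% = 130,000

Regular tax:
  256,000 × 9% = 23,040
  217,500 × 16% = 34,800
  → 57,840

130,000 > 57,840, so the tentative minimum tax is the binding amount.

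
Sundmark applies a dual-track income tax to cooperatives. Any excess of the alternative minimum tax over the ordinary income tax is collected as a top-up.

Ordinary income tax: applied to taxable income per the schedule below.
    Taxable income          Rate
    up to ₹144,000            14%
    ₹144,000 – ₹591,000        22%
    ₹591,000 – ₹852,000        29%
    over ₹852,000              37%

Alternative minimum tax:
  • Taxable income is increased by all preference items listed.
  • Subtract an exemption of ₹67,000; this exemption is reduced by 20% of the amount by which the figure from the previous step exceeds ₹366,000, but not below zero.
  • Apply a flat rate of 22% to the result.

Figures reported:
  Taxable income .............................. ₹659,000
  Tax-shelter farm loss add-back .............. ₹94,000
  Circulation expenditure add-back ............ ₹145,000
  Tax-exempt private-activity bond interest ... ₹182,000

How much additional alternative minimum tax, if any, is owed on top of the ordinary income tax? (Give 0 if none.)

Ordinary income tax:
  ₹144,000 × 14% = ₹20,160
  ₹447,000 × 22% = ₹98,340
  ₹68,000 × 29% = ₹19,720
  → ₹138,220

Alternative minimum tax:
  Adjusted income: ₹659,000 + ₹94,000 + ₹145,000 + ₹182,000 = ₹1,080,000
  Exemption: 20% × (₹1,080,000 − ₹366,000) = ₹142,800 ≥ ₹67,000, so the exemption is fully phased out
  Base: ₹1,080,000 − ₹0 = ₹1,080,000
  ₹1,080,000 × 22% = ₹237,600

Excess of alternative minimum tax over ordinary income tax: ₹237,600 − ₹138,220 = ₹99,380.

₹99,380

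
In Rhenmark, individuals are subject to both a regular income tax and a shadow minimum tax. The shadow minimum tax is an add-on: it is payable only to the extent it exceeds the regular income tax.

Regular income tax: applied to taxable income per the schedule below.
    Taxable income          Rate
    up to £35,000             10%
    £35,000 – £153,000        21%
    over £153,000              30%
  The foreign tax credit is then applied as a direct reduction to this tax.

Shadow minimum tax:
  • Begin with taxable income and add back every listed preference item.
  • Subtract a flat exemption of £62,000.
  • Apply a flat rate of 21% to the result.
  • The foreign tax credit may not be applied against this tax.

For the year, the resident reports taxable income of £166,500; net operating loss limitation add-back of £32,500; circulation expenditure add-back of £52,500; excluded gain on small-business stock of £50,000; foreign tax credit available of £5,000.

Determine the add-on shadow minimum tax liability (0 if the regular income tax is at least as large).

£22,965

Regular income tax:
  £35,000 × 10% = £3,500
  £118,000 × 21% = £24,780
  £13,500 × 30% = £4,050
  → £32,330
  Less foreign tax credit £5,000 → £27,330

Shadow minimum tax:
  Adjusted income: £166,500 + £32,500 + £52,500 + £50,000 = £301,500
  Less exemption £62,000 → base £239,500
  £239,500 × 21% = £50,295

Excess of shadow minimum tax over regular income tax: £50,295 − £27,330 = £22,965.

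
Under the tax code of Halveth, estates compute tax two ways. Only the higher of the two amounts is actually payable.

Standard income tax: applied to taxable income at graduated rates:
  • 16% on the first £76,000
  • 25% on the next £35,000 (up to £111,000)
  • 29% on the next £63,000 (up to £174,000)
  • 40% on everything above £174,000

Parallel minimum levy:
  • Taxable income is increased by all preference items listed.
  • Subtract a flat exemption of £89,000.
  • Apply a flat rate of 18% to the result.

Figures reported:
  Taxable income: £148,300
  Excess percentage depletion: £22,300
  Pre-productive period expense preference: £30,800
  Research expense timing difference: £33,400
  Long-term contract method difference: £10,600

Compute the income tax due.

£31,727

Parallel minimum levy:
  Adjusted income: £148,300 + £22,300 + £30,800 + £33,400 + £10,600 = £245,400
  Less exemption £89,000 → base £156,400
  £156,400 × 18% = £28,152

Standard income tax:
  £76,000 × 16% = £12,160
  £35,000 × 25% = £8,750
  £37,300 × 29% = £10,817
  → £31,727

£31,727 > £28,152, so the standard income tax governs.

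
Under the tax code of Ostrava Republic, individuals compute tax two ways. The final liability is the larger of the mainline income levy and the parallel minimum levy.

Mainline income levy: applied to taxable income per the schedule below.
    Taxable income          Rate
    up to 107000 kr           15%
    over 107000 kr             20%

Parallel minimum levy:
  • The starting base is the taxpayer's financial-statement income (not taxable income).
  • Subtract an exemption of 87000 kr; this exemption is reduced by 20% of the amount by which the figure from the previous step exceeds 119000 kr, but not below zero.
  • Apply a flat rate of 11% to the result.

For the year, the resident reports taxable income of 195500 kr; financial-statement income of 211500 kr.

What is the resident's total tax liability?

Parallel minimum levy:
  Base (financial-statement income): 211500 kr
  Exemption: 87000 kr − 20% × (211500 kr − 119000 kr) = 87000 kr − 18500 kr = 68500 kr
  Base: 211500 kr − 68500 kr = 143000 kr
  143000 kr × 11% = 15730 kr

Mainline income levy:
  107000 kr × 15% = 16050 kr
  88500 kr × 20% = 17700 kr
  → 33750 kr

33750 kr > 15730 kr, so the mainline income levy governs.

33750 kr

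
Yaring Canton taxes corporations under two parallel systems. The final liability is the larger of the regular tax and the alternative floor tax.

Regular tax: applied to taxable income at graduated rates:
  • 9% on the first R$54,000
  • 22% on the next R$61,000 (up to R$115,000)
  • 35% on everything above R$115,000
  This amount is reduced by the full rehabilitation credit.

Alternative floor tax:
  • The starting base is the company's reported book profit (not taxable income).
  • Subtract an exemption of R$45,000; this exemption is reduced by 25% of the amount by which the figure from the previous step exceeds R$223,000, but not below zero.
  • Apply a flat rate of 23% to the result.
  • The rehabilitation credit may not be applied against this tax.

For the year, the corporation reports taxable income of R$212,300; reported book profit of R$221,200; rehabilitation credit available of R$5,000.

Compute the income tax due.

Alternative floor tax:
  Base (reported book profit): R$221,200
  Exemption: R$221,200 ≤ R$223,000, so full R$45,000 applies
  Base: R$221,200 − R$45,000 = R$176,200
  R$176,200 × 23% = R$40,526

Regular tax:
  R$54,000 × 9% = R$4,860
  R$61,000 × 22% = R$13,420
  R$97,300 × 35% = R$34,055
  → R$52,335
  Less rehabilitation credit R$5,000 → R$47,335

R$47,335 > R$40,526, so the regular tax governs.

R$47,335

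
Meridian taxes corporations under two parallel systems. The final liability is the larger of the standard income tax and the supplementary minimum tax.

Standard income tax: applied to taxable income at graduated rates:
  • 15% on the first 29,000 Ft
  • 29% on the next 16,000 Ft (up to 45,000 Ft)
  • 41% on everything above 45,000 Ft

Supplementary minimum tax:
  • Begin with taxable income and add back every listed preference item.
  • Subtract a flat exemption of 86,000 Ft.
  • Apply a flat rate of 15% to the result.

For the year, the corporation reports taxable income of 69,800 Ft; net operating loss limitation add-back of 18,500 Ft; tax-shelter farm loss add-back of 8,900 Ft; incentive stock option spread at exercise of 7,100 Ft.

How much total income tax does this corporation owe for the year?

Supplementary minimum tax:
  Adjusted income: 69,800 Ft + 18,500 Ft + 8,900 Ft + 7,100 Ft = 104,300 Ft
  Less exemption 86,000 Ft → base 18,300 Ft
  18,300 Ft × 15% = 2,745 Ft

Standard income tax:
  29,000 Ft × 15% = 4,350 Ft
  16,000 Ft × 29% = 4,640 Ft
  24,800 Ft × 41% = 10,168 Ft
  → 19,158 Ft

19,158 Ft > 2,745 Ft, so the standard income tax governs.

19,158 Ft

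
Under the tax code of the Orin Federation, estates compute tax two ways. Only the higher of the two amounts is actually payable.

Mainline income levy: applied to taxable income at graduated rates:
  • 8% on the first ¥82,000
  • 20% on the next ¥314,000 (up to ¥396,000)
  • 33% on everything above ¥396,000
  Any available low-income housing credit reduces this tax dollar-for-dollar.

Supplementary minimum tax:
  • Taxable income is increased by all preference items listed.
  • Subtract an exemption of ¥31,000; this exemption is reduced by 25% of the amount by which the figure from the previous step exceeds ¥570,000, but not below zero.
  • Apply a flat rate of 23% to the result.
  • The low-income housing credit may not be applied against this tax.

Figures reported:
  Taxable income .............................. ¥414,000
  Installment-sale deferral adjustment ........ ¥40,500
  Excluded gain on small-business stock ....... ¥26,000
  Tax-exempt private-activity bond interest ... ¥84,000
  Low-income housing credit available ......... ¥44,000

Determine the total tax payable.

Supplementary minimum tax:
  Adjusted income: ¥414,000 + ¥40,500 + ¥26,000 + ¥84,000 = ¥564,500
  Exemption: ¥564,500 ≤ ¥570,000, so full ¥31,000 applies
  Base: ¥564,500 − ¥31,000 = ¥533,500
  ¥533,500 × 23% = ¥122,705

Mainline income levy:
  ¥82,000 × 8% = ¥6,560
  ¥314,000 × 20% = ¥62,800
  ¥18,000 × 33% = ¥5,940
  → ¥75,300
  Less low-income housing credit ¥44,000 → ¥31,300

¥122,705 > ¥31,300, so the supplementary minimum tax is the binding amount.

¥122,705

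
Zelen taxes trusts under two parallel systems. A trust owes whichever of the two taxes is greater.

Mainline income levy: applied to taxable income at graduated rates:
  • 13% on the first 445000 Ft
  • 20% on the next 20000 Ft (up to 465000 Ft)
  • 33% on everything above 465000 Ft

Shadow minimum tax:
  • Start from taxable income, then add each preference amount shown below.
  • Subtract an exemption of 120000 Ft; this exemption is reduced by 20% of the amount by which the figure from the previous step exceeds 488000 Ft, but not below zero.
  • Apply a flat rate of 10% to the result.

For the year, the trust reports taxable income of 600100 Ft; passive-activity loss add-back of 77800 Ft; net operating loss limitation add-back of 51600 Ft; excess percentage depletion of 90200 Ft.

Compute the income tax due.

106433 Ft

Mainline income levy:
  445000 Ft × 13% = 57850 Ft
  20000 Ft × 20% = 4000 Ft
  135100 Ft × 33% = 44583 Ft
  → 106433 Ft

Shadow minimum tax:
  Adjusted income: 600100 Ft + 77800 Ft + 51600 Ft + 90200 Ft = 819700 Ft
  Exemption: 120000 Ft − 20% × (819700 Ft − 488000 Ft) = 120000 Ft − 66340 Ft = 53660 Ft
  Base: 819700 Ft − 53660 Ft = 766040 Ft
  766040 Ft × 10% = 76604 Ft

106433 Ft > 76604 Ft, so the mainline income levy governs.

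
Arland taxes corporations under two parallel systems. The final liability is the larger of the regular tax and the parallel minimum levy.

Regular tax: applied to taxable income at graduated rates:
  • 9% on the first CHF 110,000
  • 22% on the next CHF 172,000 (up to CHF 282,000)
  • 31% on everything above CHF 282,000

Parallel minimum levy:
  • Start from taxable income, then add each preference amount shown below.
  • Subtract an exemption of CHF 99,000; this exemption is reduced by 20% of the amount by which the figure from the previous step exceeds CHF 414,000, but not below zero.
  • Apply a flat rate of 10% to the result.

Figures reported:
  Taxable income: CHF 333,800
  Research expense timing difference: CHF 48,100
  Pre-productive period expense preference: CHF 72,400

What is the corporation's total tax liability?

Regular tax:
  CHF 110,000 × 9% = CHF 9,900
  CHF 172,000 × 22% = CHF 37,840
  CHF 51,800 × 31% = CHF 16,058
  → CHF 63,798

Parallel minimum levy:
  Adjusted income: CHF 333,800 + CHF 48,100 + CHF 72,400 = CHF 454,300
  Exemption: CHF 99,000 − 20% × (CHF 454,300 − CHF 414,000) = CHF 99,000 − CHF 8,060 = CHF 90,940
  Base: CHF 454,300 − CHF 90,940 = CHF 363,360
  CHF 363,360 × 10% = CHF 36,336

CHF 63,798 > CHF 36,336, so the regular tax governs.

CHF 63,798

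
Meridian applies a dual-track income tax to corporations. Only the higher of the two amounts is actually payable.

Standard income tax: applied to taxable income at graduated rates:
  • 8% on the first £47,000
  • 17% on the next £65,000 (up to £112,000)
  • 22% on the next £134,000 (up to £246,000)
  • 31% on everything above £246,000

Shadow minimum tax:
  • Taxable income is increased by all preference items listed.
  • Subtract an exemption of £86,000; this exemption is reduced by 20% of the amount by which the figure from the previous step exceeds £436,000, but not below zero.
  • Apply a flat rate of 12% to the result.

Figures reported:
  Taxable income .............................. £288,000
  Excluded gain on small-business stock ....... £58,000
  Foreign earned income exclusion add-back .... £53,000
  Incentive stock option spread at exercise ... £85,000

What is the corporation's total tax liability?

£57,310

Standard income tax:
  £47,000 × 8% = £3,760
  £65,000 × 17% = £11,050
  £134,000 × 22% = £29,480
  £42,000 × 31% = £13,020
  → £57,310

Shadow minimum tax:
  Adjusted income: £288,000 + £58,000 + £53,000 + £85,000 = £484,000
  Exemption: £86,000 − 20% × (£484,000 − £436,000) = £86,000 − £9,600 = £76,400
  Base: £484,000 − £76,400 = £407,600
  £407,600 × 12% = £48,912

£57,310 > £48,912, so the standard income tax governs.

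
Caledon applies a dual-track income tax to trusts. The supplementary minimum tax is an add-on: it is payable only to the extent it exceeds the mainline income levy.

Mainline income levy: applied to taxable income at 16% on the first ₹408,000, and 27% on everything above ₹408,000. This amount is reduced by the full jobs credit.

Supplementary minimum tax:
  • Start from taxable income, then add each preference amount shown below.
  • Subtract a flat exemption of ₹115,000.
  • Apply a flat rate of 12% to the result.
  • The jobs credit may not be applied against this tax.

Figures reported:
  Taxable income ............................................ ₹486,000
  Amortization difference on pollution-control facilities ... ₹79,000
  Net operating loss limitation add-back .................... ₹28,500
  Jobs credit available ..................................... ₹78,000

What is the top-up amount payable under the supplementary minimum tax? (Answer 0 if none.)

₹49,080

Mainline income levy:
  ₹408,000 × 16% = ₹65,280
  ₹78,000 × 27% = ₹21,060
  → ₹86,340
  Less jobs credit ₹78,000 → ₹8,340

Supplementary minimum tax:
  Adjusted income: ₹486,000 + ₹79,000 + ₹28,500 = ₹593,500
  Less exemption ₹115,000 → base ₹478,500
  ₹478,500 × 12% = ₹57,420

Excess of supplementary minimum tax over mainline income levy: ₹57,420 − ₹8,340 = ₹49,080.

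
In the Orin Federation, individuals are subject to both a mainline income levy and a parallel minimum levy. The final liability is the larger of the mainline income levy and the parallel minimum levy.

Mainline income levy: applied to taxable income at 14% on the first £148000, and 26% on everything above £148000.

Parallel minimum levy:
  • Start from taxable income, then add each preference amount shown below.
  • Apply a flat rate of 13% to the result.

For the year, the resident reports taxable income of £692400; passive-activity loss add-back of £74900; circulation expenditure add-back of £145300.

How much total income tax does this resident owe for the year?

£162264

Parallel minimum levy:
  Adjusted income: £692400 + £74900 + £145300 = £912600
  £912600 × 13% = £118638

Mainline income levy:
  £148000 × 14% = £20720
  £544400 × 26% = £141544
  → £162264

£162264 > £118638, so the mainline income levy governs.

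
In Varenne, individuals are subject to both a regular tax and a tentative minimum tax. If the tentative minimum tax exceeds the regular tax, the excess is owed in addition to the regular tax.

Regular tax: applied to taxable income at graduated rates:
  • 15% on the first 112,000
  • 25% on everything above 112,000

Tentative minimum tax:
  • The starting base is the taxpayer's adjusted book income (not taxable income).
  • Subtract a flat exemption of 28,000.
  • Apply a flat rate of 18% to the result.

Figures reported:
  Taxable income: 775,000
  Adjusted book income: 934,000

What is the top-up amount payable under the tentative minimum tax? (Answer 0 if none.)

0

Tentative minimum tax:
  Base (adjusted book income): 934,000
  Less exemption 28,000 → base 906,000
  906,000 × 18% = 163,080

Regular tax:
  112,000 × 15% = 16,800
  663,000 × 25% = 165,750
  → 182,550

163,080 ≤ 182,550, so no add-on is due.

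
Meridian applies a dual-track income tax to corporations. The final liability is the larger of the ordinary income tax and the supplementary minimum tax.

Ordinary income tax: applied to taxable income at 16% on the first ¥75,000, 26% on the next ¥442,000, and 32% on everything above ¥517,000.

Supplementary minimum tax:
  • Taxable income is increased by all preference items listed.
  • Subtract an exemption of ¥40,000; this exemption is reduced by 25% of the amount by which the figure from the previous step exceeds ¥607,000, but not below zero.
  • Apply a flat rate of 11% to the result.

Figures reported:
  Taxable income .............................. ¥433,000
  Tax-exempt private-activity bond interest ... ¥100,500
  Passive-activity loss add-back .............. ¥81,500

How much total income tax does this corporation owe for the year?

Ordinary income tax:
  ¥75,000 × 16% = ¥12,000
  ¥358,000 × 26% = ¥93,080
  → ¥105,080

Supplementary minimum tax:
  Adjusted income: ¥433,000 + ¥100,500 + ¥81,500 = ¥615,000
  Exemption: ¥40,000 − 25% × (¥615,000 − ¥607,000) = ¥40,000 − ¥2,000 = ¥38,000
  Base: ¥615,000 − ¥38,000 = ¥577,000
  ¥577,000 × 11% = ¥63,470

¥105,080 > ¥63,470, so the ordinary income tax governs.

¥105,080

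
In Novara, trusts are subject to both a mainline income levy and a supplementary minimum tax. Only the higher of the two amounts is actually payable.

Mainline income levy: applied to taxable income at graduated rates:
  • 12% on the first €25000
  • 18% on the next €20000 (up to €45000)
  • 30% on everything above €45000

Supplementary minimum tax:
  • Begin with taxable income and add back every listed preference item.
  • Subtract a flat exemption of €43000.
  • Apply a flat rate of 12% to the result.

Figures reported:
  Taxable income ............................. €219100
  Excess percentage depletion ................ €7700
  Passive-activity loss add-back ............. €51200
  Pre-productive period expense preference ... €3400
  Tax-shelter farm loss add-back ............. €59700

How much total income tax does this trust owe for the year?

€58830

Mainline income levy:
  €25000 × 12% = €3000
  €20000 × 18% = €3600
  €174100 × 30% = €52230
  → €58830

Supplementary minimum tax:
  Adjusted income: €219100 + €7700 + €51200 + €3400 + €59700 = €341100
  Less exemption €43000 → base €298100
  €298100 × 12% = €35772

€58830 > €35772, so the mainline income levy governs.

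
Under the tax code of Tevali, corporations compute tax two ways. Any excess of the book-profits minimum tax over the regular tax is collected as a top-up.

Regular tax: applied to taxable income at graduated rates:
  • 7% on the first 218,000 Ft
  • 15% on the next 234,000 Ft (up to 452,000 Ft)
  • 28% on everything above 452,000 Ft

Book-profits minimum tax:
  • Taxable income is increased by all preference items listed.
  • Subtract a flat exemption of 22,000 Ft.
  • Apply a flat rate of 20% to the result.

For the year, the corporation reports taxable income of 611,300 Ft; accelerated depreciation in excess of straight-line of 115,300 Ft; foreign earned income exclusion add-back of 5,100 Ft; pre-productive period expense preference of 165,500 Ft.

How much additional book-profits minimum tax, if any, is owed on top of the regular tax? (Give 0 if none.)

Book-profits minimum tax:
  Adjusted income: 611,300 Ft + 115,300 Ft + 5,100 Ft + 165,500 Ft = 897,200 Ft
  Less exemption 22,000 Ft → base 875,200 Ft
  875,200 Ft × 20% = 175,040 Ft

Regular tax:
  218,000 Ft × 7% = 15,260 Ft
  234,000 Ft × 15% = 35,100 Ft
  159,300 Ft × 28% = 44,604 Ft
  → 94,964 Ft

Excess of book-profits minimum tax over regular tax: 175,040 Ft − 94,964 Ft = 80,076 Ft.

80,076 Ft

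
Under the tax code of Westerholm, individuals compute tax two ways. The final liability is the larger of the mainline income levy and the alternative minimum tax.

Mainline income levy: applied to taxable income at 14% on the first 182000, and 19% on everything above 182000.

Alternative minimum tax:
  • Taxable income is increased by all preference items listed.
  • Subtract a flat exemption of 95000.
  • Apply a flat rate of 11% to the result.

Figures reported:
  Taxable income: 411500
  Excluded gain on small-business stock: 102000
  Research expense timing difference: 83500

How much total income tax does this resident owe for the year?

Mainline income levy:
  182000 × 14% = 25480
  229500 × 19% = 43605
  → 69085

Alternative minimum tax:
  Adjusted income: 411500 + 102000 + 83500 = 597000
  Less exemption 95000 → base 502000
  502000 × 11% = 55220

69085 > 55220, so the mainline income levy governs.

69085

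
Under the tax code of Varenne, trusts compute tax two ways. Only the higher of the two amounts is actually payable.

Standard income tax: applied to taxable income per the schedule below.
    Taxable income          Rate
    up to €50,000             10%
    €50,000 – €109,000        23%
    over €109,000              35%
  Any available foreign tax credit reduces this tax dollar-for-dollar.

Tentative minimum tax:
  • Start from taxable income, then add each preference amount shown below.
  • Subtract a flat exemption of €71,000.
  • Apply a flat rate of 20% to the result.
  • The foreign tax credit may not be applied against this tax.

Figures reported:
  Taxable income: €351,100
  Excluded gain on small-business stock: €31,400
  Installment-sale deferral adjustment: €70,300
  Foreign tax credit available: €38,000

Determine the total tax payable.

€76,360

Tentative minimum tax:
  Adjusted income: €351,100 + €31,400 + €70,300 = €452,800
  Less exemption €71,000 → base €381,800
  €381,800 × 20% = €76,360

Standard income tax:
  €50,000 × 10% = €5,000
  €59,000 × 23% = €13,570
  €242,100 × 35% = €84,735
  → €103,305
  Less foreign tax credit €38,000 → €65,305

€76,360 > €65,305, so the tentative minimum tax is the binding amount.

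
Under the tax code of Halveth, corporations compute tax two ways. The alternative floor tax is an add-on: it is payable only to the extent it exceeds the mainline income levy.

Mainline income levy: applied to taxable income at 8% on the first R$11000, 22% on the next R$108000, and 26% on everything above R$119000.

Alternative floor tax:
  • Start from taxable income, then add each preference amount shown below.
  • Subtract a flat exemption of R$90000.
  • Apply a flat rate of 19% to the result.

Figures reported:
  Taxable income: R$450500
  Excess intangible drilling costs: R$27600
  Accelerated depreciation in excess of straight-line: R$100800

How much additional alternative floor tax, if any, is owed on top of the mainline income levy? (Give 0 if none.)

Alternative floor tax:
  Adjusted income: R$450500 + R$27600 + R$100800 = R$578900
  Less exemption R$90000 → base R$488900
  R$488900 × 19% = R$92891

Mainline income levy:
  R$11000 × 8% = R$880
  R$108000 × 22% = R$23760
  R$331500 × 26% = R$86190
  → R$110830

R$92891 ≤ R$110830, so no add-on is due.

R$0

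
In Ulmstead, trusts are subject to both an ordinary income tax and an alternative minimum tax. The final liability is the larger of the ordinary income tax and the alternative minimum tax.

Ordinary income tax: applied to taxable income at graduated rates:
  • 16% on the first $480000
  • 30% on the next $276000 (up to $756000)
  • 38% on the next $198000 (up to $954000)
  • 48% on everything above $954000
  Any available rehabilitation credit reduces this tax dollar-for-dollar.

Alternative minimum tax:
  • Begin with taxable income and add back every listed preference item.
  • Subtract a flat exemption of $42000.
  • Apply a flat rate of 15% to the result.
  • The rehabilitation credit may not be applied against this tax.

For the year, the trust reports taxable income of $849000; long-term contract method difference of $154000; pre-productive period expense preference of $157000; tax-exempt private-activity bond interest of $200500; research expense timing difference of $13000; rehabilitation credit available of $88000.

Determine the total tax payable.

Alternative minimum tax:
  Adjusted income: $849000 + $154000 + $157000 + $200500 + $13000 = $1373500
  Less exemption $42000 → base $1331500
  $1331500 × 15% = $199725

Ordinary income tax:
  $480000 × 16% = $76800
  $276000 × 30% = $82800
  $93000 × 38% = $35340
  → $194940
  Less rehabilitation credit $88000 → $106940

$199725 > $106940, so the alternative minimum tax is the binding amount.

$199725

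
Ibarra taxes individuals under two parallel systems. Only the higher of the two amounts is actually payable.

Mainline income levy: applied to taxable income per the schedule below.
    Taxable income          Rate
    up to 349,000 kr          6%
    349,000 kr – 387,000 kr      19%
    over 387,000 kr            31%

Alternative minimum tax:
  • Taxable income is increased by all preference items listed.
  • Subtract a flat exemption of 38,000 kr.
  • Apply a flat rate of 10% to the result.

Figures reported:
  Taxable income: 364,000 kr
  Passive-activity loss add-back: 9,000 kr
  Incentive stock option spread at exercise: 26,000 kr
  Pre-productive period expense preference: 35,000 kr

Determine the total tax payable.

Alternative minimum tax:
  Adjusted income: 364,000 kr + 9,000 kr + 26,000 kr + 35,000 kr = 434,000 kr
  Less exemption 38,000 kr → base 396,000 kr
  396,000 kr × 10% = 39,600 kr

Mainline income levy:
  349,000 kr × 6% = 20,940 kr
  15,000 kr × 19% = 2,850 kr
  → 23,790 kr

39,600 kr > 23,790 kr, so the alternative minimum tax is the binding amount.

39,600 kr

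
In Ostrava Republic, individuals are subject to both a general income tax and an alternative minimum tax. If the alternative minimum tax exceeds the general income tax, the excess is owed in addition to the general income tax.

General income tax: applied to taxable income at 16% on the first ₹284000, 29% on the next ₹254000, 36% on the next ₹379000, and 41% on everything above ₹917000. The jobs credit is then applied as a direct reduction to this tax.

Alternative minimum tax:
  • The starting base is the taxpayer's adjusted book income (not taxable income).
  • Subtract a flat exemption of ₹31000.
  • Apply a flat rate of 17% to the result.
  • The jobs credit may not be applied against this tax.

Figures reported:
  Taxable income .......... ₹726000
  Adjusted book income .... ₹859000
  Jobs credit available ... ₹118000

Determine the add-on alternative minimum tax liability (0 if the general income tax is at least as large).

₹71980

General income tax:
  ₹284000 × 16% = ₹45440
  ₹254000 × 29% = ₹73660
  ₹188000 × 36% = ₹67680
  → ₹186780
  Less jobs credit ₹118000 → ₹68780

Alternative minimum tax:
  Base (adjusted book income): ₹859000
  Less exemption ₹31000 → base ₹828000
  ₹828000 × 17% = ₹140760

Excess of alternative minimum tax over general income tax: ₹140760 − ₹68780 = ₹71980.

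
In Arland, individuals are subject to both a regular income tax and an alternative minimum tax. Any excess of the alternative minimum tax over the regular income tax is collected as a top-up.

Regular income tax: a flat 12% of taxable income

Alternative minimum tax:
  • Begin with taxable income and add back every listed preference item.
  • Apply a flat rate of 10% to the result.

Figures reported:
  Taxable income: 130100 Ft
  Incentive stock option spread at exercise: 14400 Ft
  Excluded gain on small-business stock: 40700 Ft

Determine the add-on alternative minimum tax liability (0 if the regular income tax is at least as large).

Regular income tax:
  130100 Ft × 12% = 15612 Ft

Alternative minimum tax:
  Adjusted income: 130100 Ft + 14400 Ft + 40700 Ft = 185200 Ft
  185200 Ft × 10% = 18520 Ft

Excess of alternative minimum tax over regular income tax: 18520 Ft − 15612 Ft = 2908 Ft.

2908 Ft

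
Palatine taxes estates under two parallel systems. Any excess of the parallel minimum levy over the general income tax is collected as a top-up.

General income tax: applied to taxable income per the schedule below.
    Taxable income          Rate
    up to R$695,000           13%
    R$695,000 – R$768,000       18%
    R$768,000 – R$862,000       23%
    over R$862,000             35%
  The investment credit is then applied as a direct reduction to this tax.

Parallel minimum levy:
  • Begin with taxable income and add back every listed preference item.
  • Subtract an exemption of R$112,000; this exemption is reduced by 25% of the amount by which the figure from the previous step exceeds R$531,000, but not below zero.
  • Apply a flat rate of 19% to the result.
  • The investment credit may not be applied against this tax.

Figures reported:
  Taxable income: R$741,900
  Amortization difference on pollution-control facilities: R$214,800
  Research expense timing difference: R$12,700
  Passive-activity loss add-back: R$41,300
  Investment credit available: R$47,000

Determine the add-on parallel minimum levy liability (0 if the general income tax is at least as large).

Parallel minimum levy:
  Adjusted income: R$741,900 + R$214,800 + R$12,700 + R$41,300 = R$1,010,700
  Exemption: 25% × (R$1,010,700 − R$531,000) = R$119,925 ≥ R$112,000, so the exemption is fully phased out
  Base: R$1,010,700 − R$0 = R$1,010,700
  R$1,010,700 × 19% = R$192,033

General income tax:
  R$695,000 × 13% = R$90,350
  R$46,900 × 18% = R$8,442
  → R$98,792
  Less investment credit R$47,000 → R$51,792

Excess of parallel minimum levy over general income tax: R$192,033 − R$51,792 = R$140,241.

R$140,241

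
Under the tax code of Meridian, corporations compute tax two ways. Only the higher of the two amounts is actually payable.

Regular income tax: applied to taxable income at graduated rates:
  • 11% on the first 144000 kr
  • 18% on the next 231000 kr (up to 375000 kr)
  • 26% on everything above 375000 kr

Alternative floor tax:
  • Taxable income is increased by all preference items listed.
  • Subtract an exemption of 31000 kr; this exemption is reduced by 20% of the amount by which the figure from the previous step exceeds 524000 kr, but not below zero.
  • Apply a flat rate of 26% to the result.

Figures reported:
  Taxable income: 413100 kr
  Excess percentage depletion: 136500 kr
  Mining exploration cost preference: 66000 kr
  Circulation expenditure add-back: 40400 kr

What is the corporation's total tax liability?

Regular income tax:
  144000 kr × 11% = 15840 kr
  231000 kr × 18% = 41580 kr
  38100 kr × 26% = 9906 kr
  → 67326 kr

Alternative floor tax:
  Adjusted income: 413100 kr + 136500 kr + 66000 kr + 40400 kr = 656000 kr
  Exemption: 31000 kr − 20% × (656000 kr − 524000 kr) = 31000 kr − 26400 kr = 4600 kr
  Base: 656000 kr − 4600 kr = 651400 kr
  651400 kr × 26% = 169364 kr

169364 kr > 67326 kr, so the alternative floor tax is the binding amount.

169364 kr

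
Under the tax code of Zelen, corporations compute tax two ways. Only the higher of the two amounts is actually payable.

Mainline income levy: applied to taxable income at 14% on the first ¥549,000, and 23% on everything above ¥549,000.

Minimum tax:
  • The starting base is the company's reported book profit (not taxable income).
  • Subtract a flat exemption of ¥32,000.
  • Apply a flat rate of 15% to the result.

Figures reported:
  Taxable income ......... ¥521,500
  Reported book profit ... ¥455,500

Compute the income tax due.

¥73,010

Mainline income levy:
  ¥521,500 × 14% = ¥73,010

Minimum tax:
  Base (reported book profit): ¥455,500
  Less exemption ¥32,000 → base ¥423,500
  ¥423,500 × 15% = ¥63,525

¥73,010 > ¥63,525, so the mainline income levy governs.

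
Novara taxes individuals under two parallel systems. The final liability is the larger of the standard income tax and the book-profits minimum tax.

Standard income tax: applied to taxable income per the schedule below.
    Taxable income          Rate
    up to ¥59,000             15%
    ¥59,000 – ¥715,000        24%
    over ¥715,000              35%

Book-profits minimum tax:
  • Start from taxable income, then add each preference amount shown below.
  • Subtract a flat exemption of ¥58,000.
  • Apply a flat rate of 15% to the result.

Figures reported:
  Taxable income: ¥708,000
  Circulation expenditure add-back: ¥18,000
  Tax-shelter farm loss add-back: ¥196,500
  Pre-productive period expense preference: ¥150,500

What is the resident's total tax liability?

¥164,610

Standard income tax:
  ¥59,000 × 15% = ¥8,850
  ¥649,000 × 24% = ¥155,760
  → ¥164,610

Book-profits minimum tax:
  Adjusted income: ¥708,000 + ¥18,000 + ¥196,500 + ¥150,500 = ¥1,073,000
  Less exemption ¥58,000 → base ¥1,015,000
  ¥1,015,000 × 15% = ¥152,250

¥164,610 > ¥152,250, so the standard income tax governs.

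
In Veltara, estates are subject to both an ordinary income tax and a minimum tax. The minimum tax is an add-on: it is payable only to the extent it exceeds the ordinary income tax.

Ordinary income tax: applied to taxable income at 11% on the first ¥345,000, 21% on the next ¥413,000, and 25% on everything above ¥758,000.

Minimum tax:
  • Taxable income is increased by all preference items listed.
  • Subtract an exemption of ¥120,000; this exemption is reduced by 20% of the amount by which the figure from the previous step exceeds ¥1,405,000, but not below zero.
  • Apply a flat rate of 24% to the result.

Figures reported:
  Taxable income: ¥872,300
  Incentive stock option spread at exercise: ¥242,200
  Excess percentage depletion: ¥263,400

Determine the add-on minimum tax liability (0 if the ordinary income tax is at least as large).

¥148,641

Ordinary income tax:
  ¥345,000 × 11% = ¥37,950
  ¥413,000 × 21% = ¥86,730
  ¥114,300 × 25% = ¥28,575
  → ¥153,255

Minimum tax:
  Adjusted income: ¥872,300 + ¥242,200 + ¥263,400 = ¥1,377,900
  Exemption: ¥1,377,900 ≤ ¥1,405,000, so full ¥120,000 applies
  Base: ¥1,377,900 − ¥120,000 = ¥1,257,900
  ¥1,257,900 × 24% = ¥301,896

Excess of minimum tax over ordinary income tax: ¥301,896 − ¥153,255 = ¥148,641.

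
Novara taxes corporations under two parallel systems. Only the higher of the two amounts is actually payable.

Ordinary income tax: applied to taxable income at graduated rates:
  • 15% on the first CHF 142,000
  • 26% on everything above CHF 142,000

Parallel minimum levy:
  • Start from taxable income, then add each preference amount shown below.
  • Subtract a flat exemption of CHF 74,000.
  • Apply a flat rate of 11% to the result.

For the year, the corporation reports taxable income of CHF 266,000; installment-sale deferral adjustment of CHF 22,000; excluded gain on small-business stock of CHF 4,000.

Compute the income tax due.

CHF 53,540

Ordinary income tax:
  CHF 142,000 × 15% = CHF 21,300
  CHF 124,000 × 26% = CHF 32,240
  → CHF 53,540

Parallel minimum levy:
  Adjusted income: CHF 266,000 + CHF 22,000 + CHF 4,000 = CHF 292,000
  Less exemption CHF 74,000 → base CHF 218,000
  CHF 218,000 × 11% = CHF 23,980

CHF 53,540 > CHF 23,980, so the ordinary income tax governs.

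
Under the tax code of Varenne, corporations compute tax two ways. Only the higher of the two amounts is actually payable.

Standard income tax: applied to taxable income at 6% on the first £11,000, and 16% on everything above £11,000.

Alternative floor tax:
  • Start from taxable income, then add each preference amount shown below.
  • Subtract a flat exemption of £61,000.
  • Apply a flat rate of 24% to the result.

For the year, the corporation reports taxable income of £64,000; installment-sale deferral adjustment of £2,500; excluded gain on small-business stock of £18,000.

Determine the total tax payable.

Alternative floor tax:
  Adjusted income: £64,000 + £2,500 + £18,000 = £84,500
  Less exemption £61,000 → base £23,500
  £23,500 × 24% = £5,640

Standard income tax:
  £11,000 × 6% = £660
  £53,000 × 16% = £8,480
  → £9,140

£9,140 > £5,640, so the standard income tax governs.

£9,140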